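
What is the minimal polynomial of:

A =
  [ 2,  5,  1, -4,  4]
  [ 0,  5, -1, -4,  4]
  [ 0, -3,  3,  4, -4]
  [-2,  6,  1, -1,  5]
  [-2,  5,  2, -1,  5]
x^4 - 12*x^3 + 52*x^2 - 96*x + 64

The characteristic polynomial is χ_A(x) = (x - 4)^2*(x - 2)^3, so the eigenvalues are known. The minimal polynomial is
  m_A(x) = Π_λ (x − λ)^{k_λ}
where k_λ is the size of the *largest* Jordan block for λ (equivalently, the smallest k with (A − λI)^k v = 0 for every generalised eigenvector v of λ).

  λ = 2: largest Jordan block has size 2, contributing (x − 2)^2
  λ = 4: largest Jordan block has size 2, contributing (x − 4)^2

So m_A(x) = (x - 4)^2*(x - 2)^2 = x^4 - 12*x^3 + 52*x^2 - 96*x + 64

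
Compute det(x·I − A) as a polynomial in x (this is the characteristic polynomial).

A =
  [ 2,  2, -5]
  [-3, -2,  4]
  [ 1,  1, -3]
x^3 + 3*x^2 + 3*x + 1

Expanding det(x·I − A) (e.g. by cofactor expansion or by noting that A is similar to its Jordan form J, which has the same characteristic polynomial as A) gives
  χ_A(x) = x^3 + 3*x^2 + 3*x + 1
which factors as (x + 1)^3. The eigenvalues (with algebraic multiplicities) are λ = -1 with multiplicity 3.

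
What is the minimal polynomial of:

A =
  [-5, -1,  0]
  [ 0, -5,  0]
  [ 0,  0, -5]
x^2 + 10*x + 25

The characteristic polynomial is χ_A(x) = (x + 5)^3, so the eigenvalues are known. The minimal polynomial is
  m_A(x) = Π_λ (x − λ)^{k_λ}
where k_λ is the size of the *largest* Jordan block for λ (equivalently, the smallest k with (A − λI)^k v = 0 for every generalised eigenvector v of λ).

  λ = -5: largest Jordan block has size 2, contributing (x + 5)^2

So m_A(x) = (x + 5)^2 = x^2 + 10*x + 25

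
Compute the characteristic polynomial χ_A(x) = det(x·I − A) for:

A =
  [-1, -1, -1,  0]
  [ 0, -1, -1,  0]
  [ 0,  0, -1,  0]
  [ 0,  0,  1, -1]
x^4 + 4*x^3 + 6*x^2 + 4*x + 1

Expanding det(x·I − A) (e.g. by cofactor expansion or by noting that A is similar to its Jordan form J, which has the same characteristic polynomial as A) gives
  χ_A(x) = x^4 + 4*x^3 + 6*x^2 + 4*x + 1
which factors as (x + 1)^4. The eigenvalues (with algebraic multiplicities) are λ = -1 with multiplicity 4.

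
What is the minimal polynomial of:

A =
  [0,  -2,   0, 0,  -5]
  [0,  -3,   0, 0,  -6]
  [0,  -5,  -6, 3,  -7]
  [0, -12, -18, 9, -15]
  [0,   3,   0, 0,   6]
x^4 - 6*x^3 + 9*x^2

The characteristic polynomial is χ_A(x) = x^3*(x - 3)^2, so the eigenvalues are known. The minimal polynomial is
  m_A(x) = Π_λ (x − λ)^{k_λ}
where k_λ is the size of the *largest* Jordan block for λ (equivalently, the smallest k with (A − λI)^k v = 0 for every generalised eigenvector v of λ).

  λ = 0: largest Jordan block has size 2, contributing (x − 0)^2
  λ = 3: largest Jordan block has size 2, contributing (x − 3)^2

So m_A(x) = x^2*(x - 3)^2 = x^4 - 6*x^3 + 9*x^2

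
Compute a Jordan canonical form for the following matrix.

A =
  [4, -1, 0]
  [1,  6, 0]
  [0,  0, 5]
J_2(5) ⊕ J_1(5)

The characteristic polynomial is
  det(x·I − A) = x^3 - 15*x^2 + 75*x - 125 = (x - 5)^3

Eigenvalues and multiplicities (the geometric multiplicity of λ is n − rank(A − λI), which equals the number of Jordan blocks for λ):
  λ = 5: algebraic multiplicity = 3, geometric multiplicity = 2

Determining the block sizes for each eigenvalue:
  λ = 5: 2 blocks summing to 3 forces exactly one block of size 2 and the rest size 1 → block sizes [2, 1]

Assembling the blocks gives a Jordan form
J =
  [5, 1, 0]
  [0, 5, 0]
  [0, 0, 5]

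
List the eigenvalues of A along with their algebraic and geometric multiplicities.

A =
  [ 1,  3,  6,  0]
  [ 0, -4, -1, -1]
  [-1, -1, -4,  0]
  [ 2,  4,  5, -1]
λ = -2: alg = 4, geom = 2

Step 1 — factor the characteristic polynomial to read off the algebraic multiplicities:
  χ_A(x) = (x + 2)^4

Step 2 — compute geometric multiplicities via the rank-nullity identity g(λ) = n − rank(A − λI):
  rank(A − (-2)·I) = 2, so dim ker(A − (-2)·I) = n − 2 = 2

Summary:
  λ = -2: algebraic multiplicity = 4, geometric multiplicity = 2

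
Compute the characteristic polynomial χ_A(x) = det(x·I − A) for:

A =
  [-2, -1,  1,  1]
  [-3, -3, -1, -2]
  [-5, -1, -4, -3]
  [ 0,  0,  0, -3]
x^4 + 12*x^3 + 54*x^2 + 108*x + 81

Expanding det(x·I − A) (e.g. by cofactor expansion or by noting that A is similar to its Jordan form J, which has the same characteristic polynomial as A) gives
  χ_A(x) = x^4 + 12*x^3 + 54*x^2 + 108*x + 81
which factors as (x + 3)^4. The eigenvalues (with algebraic multiplicities) are λ = -3 with multiplicity 4.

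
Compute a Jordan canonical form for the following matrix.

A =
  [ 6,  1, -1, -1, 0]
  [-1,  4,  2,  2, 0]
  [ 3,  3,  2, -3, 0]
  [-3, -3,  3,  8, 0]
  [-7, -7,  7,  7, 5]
J_3(5) ⊕ J_1(5) ⊕ J_1(5)

The characteristic polynomial is
  det(x·I − A) = x^5 - 25*x^4 + 250*x^3 - 1250*x^2 + 3125*x - 3125 = (x - 5)^5

Eigenvalues and multiplicities (the geometric multiplicity of λ is n − rank(A − λI), which equals the number of Jordan blocks for λ):
  λ = 5: algebraic multiplicity = 5, geometric multiplicity = 3

Determining the block sizes for each eigenvalue:
  λ = 5: with am = 5 and gm = 3, the partition is not yet determined (e.g. several partitions of 5 into 3 parts exist). Let N = A − (5)·I. Computing rank(N^1) = 2, rank(N^2) = 1, rank(N^3) = 0; the number of blocks of size ≥ j is rank(N^{j−1}) − rank(N^j), giving [3, 1, 1]. So we have 1 block(s) of size 3, 2 block(s) of size 1 → block sizes [3, 1, 1]

Assembling the blocks gives a Jordan form
J =
  [5, 1, 0, 0, 0]
  [0, 5, 1, 0, 0]
  [0, 0, 5, 0, 0]
  [0, 0, 0, 5, 0]
  [0, 0, 0, 0, 5]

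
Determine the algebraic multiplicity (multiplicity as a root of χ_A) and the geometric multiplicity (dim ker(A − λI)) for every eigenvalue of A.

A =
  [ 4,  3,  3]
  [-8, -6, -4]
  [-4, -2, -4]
λ = -2: alg = 3, geom = 2

Step 1 — factor the characteristic polynomial to read off the algebraic multiplicities:
  χ_A(x) = (x + 2)^3

Step 2 — compute geometric multiplicities via the rank-nullity identity g(λ) = n − rank(A − λI):
  rank(A − (-2)·I) = 1, so dim ker(A − (-2)·I) = n − 1 = 2

Summary:
  λ = -2: algebraic multiplicity = 3, geometric multiplicity = 2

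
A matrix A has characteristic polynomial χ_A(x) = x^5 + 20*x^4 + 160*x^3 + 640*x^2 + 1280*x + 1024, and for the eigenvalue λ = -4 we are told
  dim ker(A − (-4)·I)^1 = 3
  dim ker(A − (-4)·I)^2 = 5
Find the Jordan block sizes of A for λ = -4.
Block sizes for λ = -4: [2, 2, 1]

From the dimensions of kernels of powers, the number of Jordan blocks of size at least j is d_j − d_{j−1} where d_j = dim ker(N^j) (with d_0 = 0). Computing the differences gives [3, 2].
The number of blocks of size exactly k is (#blocks of size ≥ k) − (#blocks of size ≥ k + 1), so the partition is: 1 block(s) of size 1, 2 block(s) of size 2.
In nonincreasing order the block sizes are [2, 2, 1].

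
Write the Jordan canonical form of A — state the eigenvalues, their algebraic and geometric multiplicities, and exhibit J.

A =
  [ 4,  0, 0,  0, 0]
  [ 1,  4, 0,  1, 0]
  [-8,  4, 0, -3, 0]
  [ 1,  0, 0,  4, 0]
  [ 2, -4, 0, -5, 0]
J_1(0) ⊕ J_1(0) ⊕ J_3(4)

The characteristic polynomial is
  det(x·I − A) = x^5 - 12*x^4 + 48*x^3 - 64*x^2 = x^2*(x - 4)^3

Eigenvalues and multiplicities (the geometric multiplicity of λ is n − rank(A − λI), which equals the number of Jordan blocks for λ):
  λ = 0: algebraic multiplicity = 2, geometric multiplicity = 2
  λ = 4: algebraic multiplicity = 3, geometric multiplicity = 1

Determining the block sizes for each eigenvalue:
  λ = 0: gm = am = 2, so every block has size 1 → block sizes [1, 1]
  λ = 4: one block (gm = 1), so the single block has size am = 3 → block sizes [3]

Assembling the blocks gives a Jordan form
J =
  [0, 0, 0, 0, 0]
  [0, 0, 0, 0, 0]
  [0, 0, 4, 1, 0]
  [0, 0, 0, 4, 1]
  [0, 0, 0, 0, 4]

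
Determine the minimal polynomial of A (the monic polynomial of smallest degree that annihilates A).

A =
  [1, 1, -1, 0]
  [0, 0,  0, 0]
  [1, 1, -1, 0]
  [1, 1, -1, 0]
x^2

The characteristic polynomial is χ_A(x) = x^4, so the eigenvalues are known. The minimal polynomial is
  m_A(x) = Π_λ (x − λ)^{k_λ}
where k_λ is the size of the *largest* Jordan block for λ (equivalently, the smallest k with (A − λI)^k v = 0 for every generalised eigenvector v of λ).

  λ = 0: largest Jordan block has size 2, contributing (x − 0)^2

So m_A(x) = x^2 = x^2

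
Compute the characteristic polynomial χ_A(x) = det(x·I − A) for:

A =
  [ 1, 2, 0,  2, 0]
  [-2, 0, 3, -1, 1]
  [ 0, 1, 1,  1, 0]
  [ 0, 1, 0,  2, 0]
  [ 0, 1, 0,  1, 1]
x^5 - 5*x^4 + 10*x^3 - 10*x^2 + 5*x - 1

Expanding det(x·I − A) (e.g. by cofactor expansion or by noting that A is similar to its Jordan form J, which has the same characteristic polynomial as A) gives
  χ_A(x) = x^5 - 5*x^4 + 10*x^3 - 10*x^2 + 5*x - 1
which factors as (x - 1)^5. The eigenvalues (with algebraic multiplicities) are λ = 1 with multiplicity 5.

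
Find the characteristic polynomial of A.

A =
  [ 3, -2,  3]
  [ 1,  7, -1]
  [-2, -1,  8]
x^3 - 18*x^2 + 108*x - 216

Expanding det(x·I − A) (e.g. by cofactor expansion or by noting that A is similar to its Jordan form J, which has the same characteristic polynomial as A) gives
  χ_A(x) = x^3 - 18*x^2 + 108*x - 216
which factors as (x - 6)^3. The eigenvalues (with algebraic multiplicities) are λ = 6 with multiplicity 3.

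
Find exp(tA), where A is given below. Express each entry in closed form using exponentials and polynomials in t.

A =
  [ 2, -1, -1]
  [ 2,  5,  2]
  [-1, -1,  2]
e^{tA} =
  [-t*exp(3*t) + exp(3*t), -t*exp(3*t), -t*exp(3*t)]
  [2*t*exp(3*t), 2*t*exp(3*t) + exp(3*t), 2*t*exp(3*t)]
  [-t*exp(3*t), -t*exp(3*t), -t*exp(3*t) + exp(3*t)]

Strategy: write A = P · J · P⁻¹ where J is a Jordan canonical form, so e^{tA} = P · e^{tJ} · P⁻¹, and e^{tJ} can be computed block-by-block.

A has Jordan form
J =
  [3, 1, 0]
  [0, 3, 0]
  [0, 0, 3]
(up to reordering of blocks).

Per-block formulas:
  For a 2×2 Jordan block J_2(3): exp(t · J_2(3)) = e^(3t)·(I + t·N), where N is the 2×2 nilpotent shift.
  For a 1×1 block at λ = 3: exp(t · [3]) = [e^(3t)].

After assembling e^{tJ} and conjugating by P, we get:

e^{tA} =
  [-t*exp(3*t) + exp(3*t), -t*exp(3*t), -t*exp(3*t)]
  [2*t*exp(3*t), 2*t*exp(3*t) + exp(3*t), 2*t*exp(3*t)]
  [-t*exp(3*t), -t*exp(3*t), -t*exp(3*t) + exp(3*t)]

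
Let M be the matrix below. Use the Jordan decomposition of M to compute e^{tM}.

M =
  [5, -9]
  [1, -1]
e^{tM} =
  [3*t*exp(2*t) + exp(2*t), -9*t*exp(2*t)]
  [t*exp(2*t), -3*t*exp(2*t) + exp(2*t)]

Strategy: write M = P · J · P⁻¹ where J is a Jordan canonical form, so e^{tM} = P · e^{tJ} · P⁻¹, and e^{tJ} can be computed block-by-block.

M has Jordan form
J =
  [2, 1]
  [0, 2]
(up to reordering of blocks).

Per-block formulas:
  For a 2×2 Jordan block J_2(2): exp(t · J_2(2)) = e^(2t)·(I + t·N), where N is the 2×2 nilpotent shift.

After assembling e^{tJ} and conjugating by P, we get:

e^{tM} =
  [3*t*exp(2*t) + exp(2*t), -9*t*exp(2*t)]
  [t*exp(2*t), -3*t*exp(2*t) + exp(2*t)]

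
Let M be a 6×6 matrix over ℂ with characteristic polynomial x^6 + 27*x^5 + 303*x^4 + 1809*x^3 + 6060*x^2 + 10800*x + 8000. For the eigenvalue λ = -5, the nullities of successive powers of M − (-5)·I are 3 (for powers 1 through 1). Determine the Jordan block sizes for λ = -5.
Block sizes for λ = -5: [1, 1, 1]

From the dimensions of kernels of powers, the number of Jordan blocks of size at least j is d_j − d_{j−1} where d_j = dim ker(N^j) (with d_0 = 0). Computing the differences gives [3].
The number of blocks of size exactly k is (#blocks of size ≥ k) − (#blocks of size ≥ k + 1), so the partition is: 3 block(s) of size 1.
In nonincreasing order the block sizes are [1, 1, 1].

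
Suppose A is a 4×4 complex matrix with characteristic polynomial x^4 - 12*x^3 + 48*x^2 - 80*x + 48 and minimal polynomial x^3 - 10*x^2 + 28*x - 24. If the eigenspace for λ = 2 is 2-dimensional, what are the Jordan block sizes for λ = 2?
Block sizes for λ = 2: [2, 1]

Step 1 — from the characteristic polynomial, algebraic multiplicity of λ = 2 is 3. From dim ker(A − (2)·I) = 2, there are exactly 2 Jordan blocks for λ = 2.
Step 2 — from the minimal polynomial, the factor (x − 2)^2 tells us the largest block for λ = 2 has size 2.
Step 3 — with total size 3, 2 blocks, and largest block 2, the block sizes (in nonincreasing order) are [2, 1].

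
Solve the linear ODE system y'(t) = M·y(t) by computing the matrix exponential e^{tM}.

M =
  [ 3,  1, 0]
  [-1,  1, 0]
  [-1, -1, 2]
e^{tM} =
  [t*exp(2*t) + exp(2*t), t*exp(2*t), 0]
  [-t*exp(2*t), -t*exp(2*t) + exp(2*t), 0]
  [-t*exp(2*t), -t*exp(2*t), exp(2*t)]

Strategy: write M = P · J · P⁻¹ where J is a Jordan canonical form, so e^{tM} = P · e^{tJ} · P⁻¹, and e^{tJ} can be computed block-by-block.

M has Jordan form
J =
  [2, 1, 0]
  [0, 2, 0]
  [0, 0, 2]
(up to reordering of blocks).

Per-block formulas:
  For a 1×1 block at λ = 2: exp(t · [2]) = [e^(2t)].
  For a 2×2 Jordan block J_2(2): exp(t · J_2(2)) = e^(2t)·(I + t·N), where N is the 2×2 nilpotent shift.

After assembling e^{tJ} and conjugating by P, we get:

e^{tM} =
  [t*exp(2*t) + exp(2*t), t*exp(2*t), 0]
  [-t*exp(2*t), -t*exp(2*t) + exp(2*t), 0]
  [-t*exp(2*t), -t*exp(2*t), exp(2*t)]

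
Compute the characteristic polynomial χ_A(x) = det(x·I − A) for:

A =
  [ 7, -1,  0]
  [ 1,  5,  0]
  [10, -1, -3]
x^3 - 9*x^2 + 108

Expanding det(x·I − A) (e.g. by cofactor expansion or by noting that A is similar to its Jordan form J, which has the same characteristic polynomial as A) gives
  χ_A(x) = x^3 - 9*x^2 + 108
which factors as (x - 6)^2*(x + 3). The eigenvalues (with algebraic multiplicities) are λ = -3 with multiplicity 1, λ = 6 with multiplicity 2.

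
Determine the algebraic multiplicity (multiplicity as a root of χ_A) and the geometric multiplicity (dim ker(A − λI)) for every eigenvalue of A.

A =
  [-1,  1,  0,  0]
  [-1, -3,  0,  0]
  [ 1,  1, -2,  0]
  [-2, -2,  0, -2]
λ = -2: alg = 4, geom = 3

Step 1 — factor the characteristic polynomial to read off the algebraic multiplicities:
  χ_A(x) = (x + 2)^4

Step 2 — compute geometric multiplicities via the rank-nullity identity g(λ) = n − rank(A − λI):
  rank(A − (-2)·I) = 1, so dim ker(A − (-2)·I) = n − 1 = 3

Summary:
  λ = -2: algebraic multiplicity = 4, geometric multiplicity = 3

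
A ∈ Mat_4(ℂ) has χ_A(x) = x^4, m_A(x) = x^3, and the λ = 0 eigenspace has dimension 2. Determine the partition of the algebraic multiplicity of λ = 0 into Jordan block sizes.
Block sizes for λ = 0: [3, 1]

Step 1 — from the characteristic polynomial, algebraic multiplicity of λ = 0 is 4. From dim ker(A − (0)·I) = 2, there are exactly 2 Jordan blocks for λ = 0.
Step 2 — from the minimal polynomial, the factor (x − 0)^3 tells us the largest block for λ = 0 has size 3.
Step 3 — with total size 4, 2 blocks, and largest block 3, the block sizes (in nonincreasing order) are [3, 1].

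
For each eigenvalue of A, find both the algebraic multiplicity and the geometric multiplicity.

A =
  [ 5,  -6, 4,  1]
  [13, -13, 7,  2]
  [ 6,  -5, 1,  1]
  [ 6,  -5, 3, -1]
λ = -2: alg = 4, geom = 2

Step 1 — factor the characteristic polynomial to read off the algebraic multiplicities:
  χ_A(x) = (x + 2)^4

Step 2 — compute geometric multiplicities via the rank-nullity identity g(λ) = n − rank(A − λI):
  rank(A − (-2)·I) = 2, so dim ker(A − (-2)·I) = n − 2 = 2

Summary:
  λ = -2: algebraic multiplicity = 4, geometric multiplicity = 2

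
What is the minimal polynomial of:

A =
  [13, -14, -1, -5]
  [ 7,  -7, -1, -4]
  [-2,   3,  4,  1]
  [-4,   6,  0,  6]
x^3 - 12*x^2 + 48*x - 64

The characteristic polynomial is χ_A(x) = (x - 4)^4, so the eigenvalues are known. The minimal polynomial is
  m_A(x) = Π_λ (x − λ)^{k_λ}
where k_λ is the size of the *largest* Jordan block for λ (equivalently, the smallest k with (A − λI)^k v = 0 for every generalised eigenvector v of λ).

  λ = 4: largest Jordan block has size 3, contributing (x − 4)^3

So m_A(x) = (x - 4)^3 = x^3 - 12*x^2 + 48*x - 64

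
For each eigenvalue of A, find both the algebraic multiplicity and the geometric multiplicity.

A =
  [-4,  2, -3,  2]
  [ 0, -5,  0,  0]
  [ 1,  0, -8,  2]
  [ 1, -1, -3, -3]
λ = -5: alg = 4, geom = 2

Step 1 — factor the characteristic polynomial to read off the algebraic multiplicities:
  χ_A(x) = (x + 5)^4

Step 2 — compute geometric multiplicities via the rank-nullity identity g(λ) = n − rank(A − λI):
  rank(A − (-5)·I) = 2, so dim ker(A − (-5)·I) = n − 2 = 2

Summary:
  λ = -5: algebraic multiplicity = 4, geometric multiplicity = 2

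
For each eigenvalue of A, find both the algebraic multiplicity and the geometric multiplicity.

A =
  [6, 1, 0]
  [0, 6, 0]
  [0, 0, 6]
λ = 6: alg = 3, geom = 2

Step 1 — factor the characteristic polynomial to read off the algebraic multiplicities:
  χ_A(x) = (x - 6)^3

Step 2 — compute geometric multiplicities via the rank-nullity identity g(λ) = n − rank(A − λI):
  rank(A − (6)·I) = 1, so dim ker(A − (6)·I) = n − 1 = 2

Summary:
  λ = 6: algebraic multiplicity = 3, geometric multiplicity = 2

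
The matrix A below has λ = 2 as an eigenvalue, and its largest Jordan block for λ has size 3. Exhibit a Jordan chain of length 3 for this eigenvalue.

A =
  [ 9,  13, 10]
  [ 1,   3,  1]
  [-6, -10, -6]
A Jordan chain for λ = 2 of length 3:
v_1 = (2, 2, -4)ᵀ
v_2 = (7, 1, -6)ᵀ
v_3 = (1, 0, 0)ᵀ

Let N = A − (2)·I. We want v_3 with N^3 v_3 = 0 but N^2 v_3 ≠ 0; then v_{j-1} := N · v_j for j = 3, …, 2.

Pick v_3 = (1, 0, 0)ᵀ.
Then v_2 = N · v_3 = (7, 1, -6)ᵀ.
Then v_1 = N · v_2 = (2, 2, -4)ᵀ.

Sanity check: (A − (2)·I) v_1 = (0, 0, 0)ᵀ = 0. ✓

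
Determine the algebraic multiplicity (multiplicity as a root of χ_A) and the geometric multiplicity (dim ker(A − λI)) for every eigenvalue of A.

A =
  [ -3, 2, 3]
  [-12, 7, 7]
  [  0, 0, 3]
λ = 1: alg = 1, geom = 1; λ = 3: alg = 2, geom = 1

Step 1 — factor the characteristic polynomial to read off the algebraic multiplicities:
  χ_A(x) = (x - 3)^2*(x - 1)

Step 2 — compute geometric multiplicities via the rank-nullity identity g(λ) = n − rank(A − λI):
  rank(A − (1)·I) = 2, so dim ker(A − (1)·I) = n − 2 = 1
  rank(A − (3)·I) = 2, so dim ker(A − (3)·I) = n − 2 = 1

Summary:
  λ = 1: algebraic multiplicity = 1, geometric multiplicity = 1
  λ = 3: algebraic multiplicity = 2, geometric multiplicity = 1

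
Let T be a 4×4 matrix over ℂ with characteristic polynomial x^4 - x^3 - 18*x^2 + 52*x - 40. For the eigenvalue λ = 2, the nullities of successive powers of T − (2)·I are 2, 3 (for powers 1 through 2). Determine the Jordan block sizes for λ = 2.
Block sizes for λ = 2: [2, 1]

From the dimensions of kernels of powers, the number of Jordan blocks of size at least j is d_j − d_{j−1} where d_j = dim ker(N^j) (with d_0 = 0). Computing the differences gives [2, 1].
The number of blocks of size exactly k is (#blocks of size ≥ k) − (#blocks of size ≥ k + 1), so the partition is: 1 block(s) of size 1, 1 block(s) of size 2.
In nonincreasing order the block sizes are [2, 1].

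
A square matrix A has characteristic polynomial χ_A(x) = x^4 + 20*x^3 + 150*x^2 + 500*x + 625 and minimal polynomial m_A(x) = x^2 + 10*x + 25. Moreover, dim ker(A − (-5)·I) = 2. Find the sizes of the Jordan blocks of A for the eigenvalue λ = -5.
Block sizes for λ = -5: [2, 2]

Step 1 — from the characteristic polynomial, algebraic multiplicity of λ = -5 is 4. From dim ker(A − (-5)·I) = 2, there are exactly 2 Jordan blocks for λ = -5.
Step 2 — from the minimal polynomial, the factor (x + 5)^2 tells us the largest block for λ = -5 has size 2.
Step 3 — with total size 4, 2 blocks, and largest block 2, the block sizes (in nonincreasing order) are [2, 2].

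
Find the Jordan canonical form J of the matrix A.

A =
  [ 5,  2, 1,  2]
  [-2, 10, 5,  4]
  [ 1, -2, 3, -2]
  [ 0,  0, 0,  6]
J_3(6) ⊕ J_1(6)

The characteristic polynomial is
  det(x·I − A) = x^4 - 24*x^3 + 216*x^2 - 864*x + 1296 = (x - 6)^4

Eigenvalues and multiplicities (the geometric multiplicity of λ is n − rank(A − λI), which equals the number of Jordan blocks for λ):
  λ = 6: algebraic multiplicity = 4, geometric multiplicity = 2

Determining the block sizes for each eigenvalue:
  λ = 6: with am = 4 and gm = 2, the partition is not yet determined (e.g. several partitions of 4 into 2 parts exist). Let N = A − (6)·I. Computing rank(N^1) = 2, rank(N^2) = 1, rank(N^3) = 0; the number of blocks of size ≥ j is rank(N^{j−1}) − rank(N^j), giving [2, 1, 1]. So we have 1 block(s) of size 3, 1 block(s) of size 1 → block sizes [3, 1]

Assembling the blocks gives a Jordan form
J =
  [6, 1, 0, 0]
  [0, 6, 1, 0]
  [0, 0, 6, 0]
  [0, 0, 0, 6]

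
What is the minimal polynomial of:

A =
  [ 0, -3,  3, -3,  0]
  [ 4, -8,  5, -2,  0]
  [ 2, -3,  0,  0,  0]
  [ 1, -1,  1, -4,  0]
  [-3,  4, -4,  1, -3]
x^2 + 6*x + 9

The characteristic polynomial is χ_A(x) = (x + 3)^5, so the eigenvalues are known. The minimal polynomial is
  m_A(x) = Π_λ (x − λ)^{k_λ}
where k_λ is the size of the *largest* Jordan block for λ (equivalently, the smallest k with (A − λI)^k v = 0 for every generalised eigenvector v of λ).

  λ = -3: largest Jordan block has size 2, contributing (x + 3)^2

So m_A(x) = (x + 3)^2 = x^2 + 6*x + 9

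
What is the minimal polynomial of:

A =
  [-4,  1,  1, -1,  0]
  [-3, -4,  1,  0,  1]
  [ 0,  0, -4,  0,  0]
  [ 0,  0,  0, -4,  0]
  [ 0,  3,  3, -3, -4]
x^3 + 12*x^2 + 48*x + 64

The characteristic polynomial is χ_A(x) = (x + 4)^5, so the eigenvalues are known. The minimal polynomial is
  m_A(x) = Π_λ (x − λ)^{k_λ}
where k_λ is the size of the *largest* Jordan block for λ (equivalently, the smallest k with (A − λI)^k v = 0 for every generalised eigenvector v of λ).

  λ = -4: largest Jordan block has size 3, contributing (x + 4)^3

So m_A(x) = (x + 4)^3 = x^3 + 12*x^2 + 48*x + 64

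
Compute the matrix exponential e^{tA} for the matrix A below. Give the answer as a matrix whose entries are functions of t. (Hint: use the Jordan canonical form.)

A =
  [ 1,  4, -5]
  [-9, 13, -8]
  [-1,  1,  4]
e^{tA} =
  [-3*t^2*exp(6*t) - 5*t*exp(6*t) + exp(6*t), 3*t^2*exp(6*t)/2 + 4*t*exp(6*t), 3*t^2*exp(6*t)/2 - 5*t*exp(6*t)]
  [-5*t^2*exp(6*t) - 9*t*exp(6*t), 5*t^2*exp(6*t)/2 + 7*t*exp(6*t) + exp(6*t), 5*t^2*exp(6*t)/2 - 8*t*exp(6*t)]
  [-t^2*exp(6*t) - t*exp(6*t), t^2*exp(6*t)/2 + t*exp(6*t), t^2*exp(6*t)/2 - 2*t*exp(6*t) + exp(6*t)]

Strategy: write A = P · J · P⁻¹ where J is a Jordan canonical form, so e^{tA} = P · e^{tJ} · P⁻¹, and e^{tJ} can be computed block-by-block.

A has Jordan form
J =
  [6, 1, 0]
  [0, 6, 1]
  [0, 0, 6]
(up to reordering of blocks).

Per-block formulas:
  For a 3×3 Jordan block J_3(6): exp(t · J_3(6)) = e^(6t)·(I + t·N + (t^2/2)·N^2), where N is the 3×3 nilpotent shift.

After assembling e^{tJ} and conjugating by P, we get:

e^{tA} =
  [-3*t^2*exp(6*t) - 5*t*exp(6*t) + exp(6*t), 3*t^2*exp(6*t)/2 + 4*t*exp(6*t), 3*t^2*exp(6*t)/2 - 5*t*exp(6*t)]
  [-5*t^2*exp(6*t) - 9*t*exp(6*t), 5*t^2*exp(6*t)/2 + 7*t*exp(6*t) + exp(6*t), 5*t^2*exp(6*t)/2 - 8*t*exp(6*t)]
  [-t^2*exp(6*t) - t*exp(6*t), t^2*exp(6*t)/2 + t*exp(6*t), t^2*exp(6*t)/2 - 2*t*exp(6*t) + exp(6*t)]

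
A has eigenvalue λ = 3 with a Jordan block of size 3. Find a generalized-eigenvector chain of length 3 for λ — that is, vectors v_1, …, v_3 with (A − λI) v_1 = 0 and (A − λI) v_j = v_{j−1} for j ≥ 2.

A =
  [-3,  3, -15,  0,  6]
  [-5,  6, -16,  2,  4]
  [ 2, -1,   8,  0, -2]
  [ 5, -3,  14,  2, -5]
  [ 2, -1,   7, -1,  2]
A Jordan chain for λ = 3 of length 3:
v_1 = (3, 1, -1, -2, 0)ᵀ
v_2 = (-6, -5, 2, 5, 2)ᵀ
v_3 = (1, 0, 0, 0, 0)ᵀ

Let N = A − (3)·I. We want v_3 with N^3 v_3 = 0 but N^2 v_3 ≠ 0; then v_{j-1} := N · v_j for j = 3, …, 2.

Pick v_3 = (1, 0, 0, 0, 0)ᵀ.
Then v_2 = N · v_3 = (-6, -5, 2, 5, 2)ᵀ.
Then v_1 = N · v_2 = (3, 1, -1, -2, 0)ᵀ.

Sanity check: (A − (3)·I) v_1 = (0, 0, 0, 0, 0)ᵀ = 0. ✓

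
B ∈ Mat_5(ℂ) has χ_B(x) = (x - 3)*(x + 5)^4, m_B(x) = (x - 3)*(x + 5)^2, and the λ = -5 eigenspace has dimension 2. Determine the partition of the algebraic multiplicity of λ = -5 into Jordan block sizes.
Block sizes for λ = -5: [2, 2]

Step 1 — from the characteristic polynomial, algebraic multiplicity of λ = -5 is 4. From dim ker(B − (-5)·I) = 2, there are exactly 2 Jordan blocks for λ = -5.
Step 2 — from the minimal polynomial, the factor (x + 5)^2 tells us the largest block for λ = -5 has size 2.
Step 3 — with total size 4, 2 blocks, and largest block 2, the block sizes (in nonincreasing order) are [2, 2].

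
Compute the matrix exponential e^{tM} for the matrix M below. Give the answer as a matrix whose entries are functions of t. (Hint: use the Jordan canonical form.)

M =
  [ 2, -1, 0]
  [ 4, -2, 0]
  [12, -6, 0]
e^{tM} =
  [2*t + 1, -t, 0]
  [4*t, 1 - 2*t, 0]
  [12*t, -6*t, 1]

Strategy: write M = P · J · P⁻¹ where J is a Jordan canonical form, so e^{tM} = P · e^{tJ} · P⁻¹, and e^{tJ} can be computed block-by-block.

M has Jordan form
J =
  [0, 1, 0]
  [0, 0, 0]
  [0, 0, 0]
(up to reordering of blocks).

Per-block formulas:
  For a 1×1 block at λ = 0: exp(t · [0]) = [e^(0t)].
  For a 2×2 Jordan block J_2(0): exp(t · J_2(0)) = e^(0t)·(I + t·N), where N is the 2×2 nilpotent shift.

After assembling e^{tJ} and conjugating by P, we get:

e^{tM} =
  [2*t + 1, -t, 0]
  [4*t, 1 - 2*t, 0]
  [12*t, -6*t, 1]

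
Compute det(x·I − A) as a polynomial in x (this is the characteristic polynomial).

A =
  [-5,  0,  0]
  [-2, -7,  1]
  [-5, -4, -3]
x^3 + 15*x^2 + 75*x + 125

Expanding det(x·I − A) (e.g. by cofactor expansion or by noting that A is similar to its Jordan form J, which has the same characteristic polynomial as A) gives
  χ_A(x) = x^3 + 15*x^2 + 75*x + 125
which factors as (x + 5)^3. The eigenvalues (with algebraic multiplicities) are λ = -5 with multiplicity 3.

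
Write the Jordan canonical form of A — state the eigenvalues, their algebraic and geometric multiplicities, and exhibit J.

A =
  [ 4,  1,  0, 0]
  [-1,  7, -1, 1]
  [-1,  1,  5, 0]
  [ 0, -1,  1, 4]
J_3(5) ⊕ J_1(5)

The characteristic polynomial is
  det(x·I − A) = x^4 - 20*x^3 + 150*x^2 - 500*x + 625 = (x - 5)^4

Eigenvalues and multiplicities (the geometric multiplicity of λ is n − rank(A − λI), which equals the number of Jordan blocks for λ):
  λ = 5: algebraic multiplicity = 4, geometric multiplicity = 2

Determining the block sizes for each eigenvalue:
  λ = 5: with am = 4 and gm = 2, the partition is not yet determined (e.g. several partitions of 4 into 2 parts exist). Let N = A − (5)·I. Computing rank(N^1) = 2, rank(N^2) = 1, rank(N^3) = 0; the number of blocks of size ≥ j is rank(N^{j−1}) − rank(N^j), giving [2, 1, 1]. So we have 1 block(s) of size 3, 1 block(s) of size 1 → block sizes [3, 1]

Assembling the blocks gives a Jordan form
J =
  [5, 1, 0, 0]
  [0, 5, 1, 0]
  [0, 0, 5, 0]
  [0, 0, 0, 5]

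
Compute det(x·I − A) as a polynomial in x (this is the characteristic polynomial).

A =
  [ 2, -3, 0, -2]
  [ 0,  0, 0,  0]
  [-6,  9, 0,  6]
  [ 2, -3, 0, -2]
x^4

Expanding det(x·I − A) (e.g. by cofactor expansion or by noting that A is similar to its Jordan form J, which has the same characteristic polynomial as A) gives
  χ_A(x) = x^4
which factors as x^4. The eigenvalues (with algebraic multiplicities) are λ = 0 with multiplicity 4.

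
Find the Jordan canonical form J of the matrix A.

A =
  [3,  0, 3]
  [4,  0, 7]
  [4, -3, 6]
J_3(3)

The characteristic polynomial is
  det(x·I − A) = x^3 - 9*x^2 + 27*x - 27 = (x - 3)^3

Eigenvalues and multiplicities (the geometric multiplicity of λ is n − rank(A − λI), which equals the number of Jordan blocks for λ):
  λ = 3: algebraic multiplicity = 3, geometric multiplicity = 1

Determining the block sizes for each eigenvalue:
  λ = 3: one block (gm = 1), so the single block has size am = 3 → block sizes [3]

Assembling the blocks gives a Jordan form
J =
  [3, 1, 0]
  [0, 3, 1]
  [0, 0, 3]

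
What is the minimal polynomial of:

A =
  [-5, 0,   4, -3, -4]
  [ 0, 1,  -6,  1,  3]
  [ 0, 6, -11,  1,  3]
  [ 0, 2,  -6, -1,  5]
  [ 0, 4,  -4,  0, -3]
x^4 + 14*x^3 + 72*x^2 + 162*x + 135

The characteristic polynomial is χ_A(x) = (x + 3)^3*(x + 5)^2, so the eigenvalues are known. The minimal polynomial is
  m_A(x) = Π_λ (x − λ)^{k_λ}
where k_λ is the size of the *largest* Jordan block for λ (equivalently, the smallest k with (A − λI)^k v = 0 for every generalised eigenvector v of λ).

  λ = -5: largest Jordan block has size 1, contributing (x + 5)
  λ = -3: largest Jordan block has size 3, contributing (x + 3)^3

So m_A(x) = (x + 3)^3*(x + 5) = x^4 + 14*x^3 + 72*x^2 + 162*x + 135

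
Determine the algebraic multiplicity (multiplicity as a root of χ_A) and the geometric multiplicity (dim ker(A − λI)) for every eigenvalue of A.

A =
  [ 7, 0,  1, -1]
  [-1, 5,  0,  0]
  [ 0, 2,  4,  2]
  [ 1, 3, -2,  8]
λ = 6: alg = 4, geom = 2

Step 1 — factor the characteristic polynomial to read off the algebraic multiplicities:
  χ_A(x) = (x - 6)^4

Step 2 — compute geometric multiplicities via the rank-nullity identity g(λ) = n − rank(A − λI):
  rank(A − (6)·I) = 2, so dim ker(A − (6)·I) = n − 2 = 2

Summary:
  λ = 6: algebraic multiplicity = 4, geometric multiplicity = 2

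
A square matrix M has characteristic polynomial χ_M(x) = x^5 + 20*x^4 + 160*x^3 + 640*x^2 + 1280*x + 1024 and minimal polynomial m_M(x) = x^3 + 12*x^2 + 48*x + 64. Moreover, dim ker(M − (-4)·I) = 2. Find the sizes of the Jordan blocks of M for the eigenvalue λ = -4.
Block sizes for λ = -4: [3, 2]

Step 1 — from the characteristic polynomial, algebraic multiplicity of λ = -4 is 5. From dim ker(M − (-4)·I) = 2, there are exactly 2 Jordan blocks for λ = -4.
Step 2 — from the minimal polynomial, the factor (x + 4)^3 tells us the largest block for λ = -4 has size 3.
Step 3 — with total size 5, 2 blocks, and largest block 3, the block sizes (in nonincreasing order) are [3, 2].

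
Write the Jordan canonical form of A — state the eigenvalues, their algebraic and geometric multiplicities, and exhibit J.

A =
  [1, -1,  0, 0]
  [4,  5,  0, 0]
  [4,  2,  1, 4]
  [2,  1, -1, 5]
J_2(3) ⊕ J_2(3)

The characteristic polynomial is
  det(x·I − A) = x^4 - 12*x^3 + 54*x^2 - 108*x + 81 = (x - 3)^4

Eigenvalues and multiplicities (the geometric multiplicity of λ is n − rank(A − λI), which equals the number of Jordan blocks for λ):
  λ = 3: algebraic multiplicity = 4, geometric multiplicity = 2

Determining the block sizes for each eigenvalue:
  λ = 3: with am = 4 and gm = 2, the partition is not yet determined (e.g. several partitions of 4 into 2 parts exist). Let N = A − (3)·I. Computing rank(N^1) = 2, rank(N^2) = 0; the number of blocks of size ≥ j is rank(N^{j−1}) − rank(N^j), giving [2, 2]. So we have 2 block(s) of size 2 → block sizes [2, 2]

Assembling the blocks gives a Jordan form
J =
  [3, 1, 0, 0]
  [0, 3, 0, 0]
  [0, 0, 3, 1]
  [0, 0, 0, 3]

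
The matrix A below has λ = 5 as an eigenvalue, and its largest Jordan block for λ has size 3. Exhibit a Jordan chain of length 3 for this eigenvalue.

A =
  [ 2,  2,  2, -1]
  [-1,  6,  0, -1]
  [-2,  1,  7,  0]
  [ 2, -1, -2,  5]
A Jordan chain for λ = 5 of length 3:
v_1 = (1, 0, 1, -1)ᵀ
v_2 = (-3, -1, -2, 2)ᵀ
v_3 = (1, 0, 0, 0)ᵀ

Let N = A − (5)·I. We want v_3 with N^3 v_3 = 0 but N^2 v_3 ≠ 0; then v_{j-1} := N · v_j for j = 3, …, 2.

Pick v_3 = (1, 0, 0, 0)ᵀ.
Then v_2 = N · v_3 = (-3, -1, -2, 2)ᵀ.
Then v_1 = N · v_2 = (1, 0, 1, -1)ᵀ.

Sanity check: (A − (5)·I) v_1 = (0, 0, 0, 0)ᵀ = 0. ✓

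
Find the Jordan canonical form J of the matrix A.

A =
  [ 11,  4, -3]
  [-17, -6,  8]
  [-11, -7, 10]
J_3(5)

The characteristic polynomial is
  det(x·I − A) = x^3 - 15*x^2 + 75*x - 125 = (x - 5)^3

Eigenvalues and multiplicities (the geometric multiplicity of λ is n − rank(A − λI), which equals the number of Jordan blocks for λ):
  λ = 5: algebraic multiplicity = 3, geometric multiplicity = 1

Determining the block sizes for each eigenvalue:
  λ = 5: one block (gm = 1), so the single block has size am = 3 → block sizes [3]

Assembling the blocks gives a Jordan form
J =
  [5, 1, 0]
  [0, 5, 1]
  [0, 0, 5]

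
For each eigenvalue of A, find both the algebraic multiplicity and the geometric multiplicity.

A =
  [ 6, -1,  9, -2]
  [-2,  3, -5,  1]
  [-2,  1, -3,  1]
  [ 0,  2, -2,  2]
λ = 2: alg = 4, geom = 2

Step 1 — factor the characteristic polynomial to read off the algebraic multiplicities:
  χ_A(x) = (x - 2)^4

Step 2 — compute geometric multiplicities via the rank-nullity identity g(λ) = n − rank(A − λI):
  rank(A − (2)·I) = 2, so dim ker(A − (2)·I) = n − 2 = 2

Summary:
  λ = 2: algebraic multiplicity = 4, geometric multiplicity = 2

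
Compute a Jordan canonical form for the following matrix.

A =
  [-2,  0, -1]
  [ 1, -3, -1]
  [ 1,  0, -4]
J_2(-3) ⊕ J_1(-3)

The characteristic polynomial is
  det(x·I − A) = x^3 + 9*x^2 + 27*x + 27 = (x + 3)^3

Eigenvalues and multiplicities (the geometric multiplicity of λ is n − rank(A − λI), which equals the number of Jordan blocks for λ):
  λ = -3: algebraic multiplicity = 3, geometric multiplicity = 2

Determining the block sizes for each eigenvalue:
  λ = -3: 2 blocks summing to 3 forces exactly one block of size 2 and the rest size 1 → block sizes [2, 1]

Assembling the blocks gives a Jordan form
J =
  [-3,  1,  0]
  [ 0, -3,  0]
  [ 0,  0, -3]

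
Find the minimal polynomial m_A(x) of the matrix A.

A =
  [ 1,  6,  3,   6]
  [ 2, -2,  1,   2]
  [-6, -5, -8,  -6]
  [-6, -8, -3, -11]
x^3 + 15*x^2 + 75*x + 125

The characteristic polynomial is χ_A(x) = (x + 5)^4, so the eigenvalues are known. The minimal polynomial is
  m_A(x) = Π_λ (x − λ)^{k_λ}
where k_λ is the size of the *largest* Jordan block for λ (equivalently, the smallest k with (A − λI)^k v = 0 for every generalised eigenvector v of λ).

  λ = -5: largest Jordan block has size 3, contributing (x + 5)^3

So m_A(x) = (x + 5)^3 = x^3 + 15*x^2 + 75*x + 125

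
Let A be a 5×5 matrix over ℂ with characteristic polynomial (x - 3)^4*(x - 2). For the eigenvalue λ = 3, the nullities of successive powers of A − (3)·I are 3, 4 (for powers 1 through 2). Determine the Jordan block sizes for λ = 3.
Block sizes for λ = 3: [2, 1, 1]

From the dimensions of kernels of powers, the number of Jordan blocks of size at least j is d_j − d_{j−1} where d_j = dim ker(N^j) (with d_0 = 0). Computing the differences gives [3, 1].
The number of blocks of size exactly k is (#blocks of size ≥ k) − (#blocks of size ≥ k + 1), so the partition is: 2 block(s) of size 1, 1 block(s) of size 2.
In nonincreasing order the block sizes are [2, 1, 1].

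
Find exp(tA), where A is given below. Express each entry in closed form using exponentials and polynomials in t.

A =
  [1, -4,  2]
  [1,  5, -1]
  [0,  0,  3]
e^{tA} =
  [-2*t*exp(3*t) + exp(3*t), -4*t*exp(3*t), 2*t*exp(3*t)]
  [t*exp(3*t), 2*t*exp(3*t) + exp(3*t), -t*exp(3*t)]
  [0, 0, exp(3*t)]

Strategy: write A = P · J · P⁻¹ where J is a Jordan canonical form, so e^{tA} = P · e^{tJ} · P⁻¹, and e^{tJ} can be computed block-by-block.

A has Jordan form
J =
  [3, 1, 0]
  [0, 3, 0]
  [0, 0, 3]
(up to reordering of blocks).

Per-block formulas:
  For a 1×1 block at λ = 3: exp(t · [3]) = [e^(3t)].
  For a 2×2 Jordan block J_2(3): exp(t · J_2(3)) = e^(3t)·(I + t·N), where N is the 2×2 nilpotent shift.

After assembling e^{tJ} and conjugating by P, we get:

e^{tA} =
  [-2*t*exp(3*t) + exp(3*t), -4*t*exp(3*t), 2*t*exp(3*t)]
  [t*exp(3*t), 2*t*exp(3*t) + exp(3*t), -t*exp(3*t)]
  [0, 0, exp(3*t)]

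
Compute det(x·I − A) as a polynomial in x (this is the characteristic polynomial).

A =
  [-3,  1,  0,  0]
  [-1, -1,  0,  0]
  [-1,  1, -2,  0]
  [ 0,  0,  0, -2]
x^4 + 8*x^3 + 24*x^2 + 32*x + 16

Expanding det(x·I − A) (e.g. by cofactor expansion or by noting that A is similar to its Jordan form J, which has the same characteristic polynomial as A) gives
  χ_A(x) = x^4 + 8*x^3 + 24*x^2 + 32*x + 16
which factors as (x + 2)^4. The eigenvalues (with algebraic multiplicities) are λ = -2 with multiplicity 4.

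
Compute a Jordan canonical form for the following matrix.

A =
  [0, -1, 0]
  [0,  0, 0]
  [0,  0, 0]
J_2(0) ⊕ J_1(0)

The characteristic polynomial is
  det(x·I − A) = x^3

Eigenvalues and multiplicities (the geometric multiplicity of λ is n − rank(A − λI), which equals the number of Jordan blocks for λ):
  λ = 0: algebraic multiplicity = 3, geometric multiplicity = 2

Determining the block sizes for each eigenvalue:
  λ = 0: 2 blocks summing to 3 forces exactly one block of size 2 and the rest size 1 → block sizes [2, 1]

Assembling the blocks gives a Jordan form
J =
  [0, 1, 0]
  [0, 0, 0]
  [0, 0, 0]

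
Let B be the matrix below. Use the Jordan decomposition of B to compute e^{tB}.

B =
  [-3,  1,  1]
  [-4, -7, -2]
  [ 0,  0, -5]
e^{tB} =
  [2*t*exp(-5*t) + exp(-5*t), t*exp(-5*t), t*exp(-5*t)]
  [-4*t*exp(-5*t), -2*t*exp(-5*t) + exp(-5*t), -2*t*exp(-5*t)]
  [0, 0, exp(-5*t)]

Strategy: write B = P · J · P⁻¹ where J is a Jordan canonical form, so e^{tB} = P · e^{tJ} · P⁻¹, and e^{tJ} can be computed block-by-block.

B has Jordan form
J =
  [-5,  1,  0]
  [ 0, -5,  0]
  [ 0,  0, -5]
(up to reordering of blocks).

Per-block formulas:
  For a 2×2 Jordan block J_2(-5): exp(t · J_2(-5)) = e^(-5t)·(I + t·N), where N is the 2×2 nilpotent shift.
  For a 1×1 block at λ = -5: exp(t · [-5]) = [e^(-5t)].

After assembling e^{tJ} and conjugating by P, we get:

e^{tB} =
  [2*t*exp(-5*t) + exp(-5*t), t*exp(-5*t), t*exp(-5*t)]
  [-4*t*exp(-5*t), -2*t*exp(-5*t) + exp(-5*t), -2*t*exp(-5*t)]
  [0, 0, exp(-5*t)]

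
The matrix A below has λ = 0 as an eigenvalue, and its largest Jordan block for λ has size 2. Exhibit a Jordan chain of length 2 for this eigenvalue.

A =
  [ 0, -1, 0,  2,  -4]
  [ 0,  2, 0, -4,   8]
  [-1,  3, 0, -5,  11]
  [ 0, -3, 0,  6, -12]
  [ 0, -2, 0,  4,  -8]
A Jordan chain for λ = 0 of length 2:
v_1 = (0, 0, -1, 0, 0)ᵀ
v_2 = (1, 0, 0, 0, 0)ᵀ

Let N = A − (0)·I. We want v_2 with N^2 v_2 = 0 but N^1 v_2 ≠ 0; then v_{j-1} := N · v_j for j = 2, …, 2.

Pick v_2 = (1, 0, 0, 0, 0)ᵀ.
Then v_1 = N · v_2 = (0, 0, -1, 0, 0)ᵀ.

Sanity check: (A − (0)·I) v_1 = (0, 0, 0, 0, 0)ᵀ = 0. ✓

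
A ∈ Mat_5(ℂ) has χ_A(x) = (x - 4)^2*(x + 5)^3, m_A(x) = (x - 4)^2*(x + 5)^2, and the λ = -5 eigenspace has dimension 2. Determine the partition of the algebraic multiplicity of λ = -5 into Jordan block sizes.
Block sizes for λ = -5: [2, 1]

Step 1 — from the characteristic polynomial, algebraic multiplicity of λ = -5 is 3. From dim ker(A − (-5)·I) = 2, there are exactly 2 Jordan blocks for λ = -5.
Step 2 — from the minimal polynomial, the factor (x + 5)^2 tells us the largest block for λ = -5 has size 2.
Step 3 — with total size 3, 2 blocks, and largest block 2, the block sizes (in nonincreasing order) are [2, 1].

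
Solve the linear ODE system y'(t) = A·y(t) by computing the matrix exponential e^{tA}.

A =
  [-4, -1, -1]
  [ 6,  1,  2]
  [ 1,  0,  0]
e^{tA} =
  [t^2*exp(-t) - 3*t*exp(-t) + exp(-t), t^2*exp(-t)/2 - t*exp(-t), -t*exp(-t)]
  [-2*t^2*exp(-t) + 6*t*exp(-t), -t^2*exp(-t) + 2*t*exp(-t) + exp(-t), 2*t*exp(-t)]
  [-t^2*exp(-t) + t*exp(-t), -t^2*exp(-t)/2, t*exp(-t) + exp(-t)]

Strategy: write A = P · J · P⁻¹ where J is a Jordan canonical form, so e^{tA} = P · e^{tJ} · P⁻¹, and e^{tJ} can be computed block-by-block.

A has Jordan form
J =
  [-1,  1,  0]
  [ 0, -1,  1]
  [ 0,  0, -1]
(up to reordering of blocks).

Per-block formulas:
  For a 3×3 Jordan block J_3(-1): exp(t · J_3(-1)) = e^(-1t)·(I + t·N + (t^2/2)·N^2), where N is the 3×3 nilpotent shift.

After assembling e^{tJ} and conjugating by P, we get:

e^{tA} =
  [t^2*exp(-t) - 3*t*exp(-t) + exp(-t), t^2*exp(-t)/2 - t*exp(-t), -t*exp(-t)]
  [-2*t^2*exp(-t) + 6*t*exp(-t), -t^2*exp(-t) + 2*t*exp(-t) + exp(-t), 2*t*exp(-t)]
  [-t^2*exp(-t) + t*exp(-t), -t^2*exp(-t)/2, t*exp(-t) + exp(-t)]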